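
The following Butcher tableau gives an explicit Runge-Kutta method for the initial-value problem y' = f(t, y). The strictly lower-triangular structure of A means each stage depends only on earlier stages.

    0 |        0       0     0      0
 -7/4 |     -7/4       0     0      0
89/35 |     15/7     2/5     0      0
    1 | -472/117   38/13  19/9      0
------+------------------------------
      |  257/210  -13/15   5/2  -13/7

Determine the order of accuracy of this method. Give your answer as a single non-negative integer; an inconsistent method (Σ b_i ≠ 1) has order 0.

b = (257/210, -13/15, 5/2, -13/7)
c = (0, -7/4, 89/35, 1)
Ac = (0, 0, -7/10, 2071/8190)
Σ b_i: 257/210·1 + (-13/15)·1 + 5/2·1 + (-13/7)·1 = 1 ✓
b·c: (-13/15)·(-7/4) + 5/2·89/35 + (-13/7)·1 = 361/60 ≠ 1/2 ⇒ order 1.

1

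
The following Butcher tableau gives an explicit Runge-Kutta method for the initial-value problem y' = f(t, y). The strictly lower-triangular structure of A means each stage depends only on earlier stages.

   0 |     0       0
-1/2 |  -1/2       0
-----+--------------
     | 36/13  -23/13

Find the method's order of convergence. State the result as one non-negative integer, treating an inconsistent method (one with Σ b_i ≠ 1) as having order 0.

b = (36/13, -23/13)
c = (0, -1/2)
Σ b_i: 36/13·1 + (-23/13)·1 = 1 ✓
b·c: (-23/13)·(-1/2) = 23/26 ≠ 1/2 ⇒ order 1.

1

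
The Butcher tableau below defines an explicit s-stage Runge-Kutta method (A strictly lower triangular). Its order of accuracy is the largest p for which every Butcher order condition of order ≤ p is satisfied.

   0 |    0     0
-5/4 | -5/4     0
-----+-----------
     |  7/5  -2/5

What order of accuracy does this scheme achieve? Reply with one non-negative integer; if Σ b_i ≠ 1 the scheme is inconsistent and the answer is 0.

b = (7/5, -2/5)
c = (0, -5/4)
Σ b_i: 7/5·1 + (-2/5)·1 = 1 ✓
b·c: (-2/5)·(-5/4) = 1/2 ✓; 2 stages ⇒ order 2.

2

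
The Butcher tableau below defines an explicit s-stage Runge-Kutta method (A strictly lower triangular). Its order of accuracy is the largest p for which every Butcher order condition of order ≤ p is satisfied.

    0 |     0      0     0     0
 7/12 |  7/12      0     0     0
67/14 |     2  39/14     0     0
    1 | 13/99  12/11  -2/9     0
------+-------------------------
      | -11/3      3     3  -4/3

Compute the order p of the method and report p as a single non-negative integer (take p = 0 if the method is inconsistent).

1

b = (-11/3, 3, 3, -4/3)
c = (0, 7/12, 67/14, 1)
Ac = (0, 0, 13/8, -296/693)
Σ b_i: (-11/3)·1 + 3·1 + 3·1 + (-4/3)·1 = 1 ✓
b·c: 3·7/12 + 3·67/14 + (-4/3)·1 = 1241/84 ≠ 1/2 ⇒ order 1.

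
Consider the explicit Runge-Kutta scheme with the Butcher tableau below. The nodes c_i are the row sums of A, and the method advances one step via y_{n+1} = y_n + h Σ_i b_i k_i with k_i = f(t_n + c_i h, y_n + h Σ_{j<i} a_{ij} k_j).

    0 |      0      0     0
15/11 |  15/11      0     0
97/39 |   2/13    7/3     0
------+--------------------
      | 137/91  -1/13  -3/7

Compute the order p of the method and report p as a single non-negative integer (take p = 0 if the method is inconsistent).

b = (137/91, -1/13, -3/7)
c = (0, 15/11, 97/39)
Ac = (0, 0, 35/11)
Σ b_i: 137/91·1 + (-1/13)·1 + (-3/7)·1 = 1 ✓
b·c: (-1/13)·15/11 + (-3/7)·97/39 = -1172/1001 ≠ 1/2 ⇒ order 1.

1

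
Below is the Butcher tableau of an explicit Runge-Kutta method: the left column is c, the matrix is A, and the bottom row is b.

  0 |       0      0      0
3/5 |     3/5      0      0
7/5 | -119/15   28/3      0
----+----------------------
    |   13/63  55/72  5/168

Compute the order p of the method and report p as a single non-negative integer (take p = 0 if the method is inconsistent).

3

b = (13/63, 55/72, 5/168)
c = (0, 3/5, 7/5)
Ac = (0, 0, 28/5)
Σ b_i: 13/63·1 + 55/72·1 + 5/168·1 = 1 ✓
b·c: 55/72·3/5 + 5/168·7/5 = 1/2 ✓
b·c²: 55/72·9/25 + 5/168·49/25 = 1/3 ✓
b·Ac: 5/168·28/5 = 1/6 ✓; 3 stages ⇒ order 3.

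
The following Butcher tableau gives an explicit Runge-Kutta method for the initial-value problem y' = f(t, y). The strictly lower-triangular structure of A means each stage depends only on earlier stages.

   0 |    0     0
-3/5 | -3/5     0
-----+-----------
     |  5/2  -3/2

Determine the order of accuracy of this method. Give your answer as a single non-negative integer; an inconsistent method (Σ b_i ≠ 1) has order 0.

b = (5/2, -3/2)
c = (0, -3/5)
Σ b_i: 5/2·1 + (-3/2)·1 = 1 ✓
b·c: (-3/2)·(-3/5) = 9/10 ≠ 1/2 ⇒ order 1.

1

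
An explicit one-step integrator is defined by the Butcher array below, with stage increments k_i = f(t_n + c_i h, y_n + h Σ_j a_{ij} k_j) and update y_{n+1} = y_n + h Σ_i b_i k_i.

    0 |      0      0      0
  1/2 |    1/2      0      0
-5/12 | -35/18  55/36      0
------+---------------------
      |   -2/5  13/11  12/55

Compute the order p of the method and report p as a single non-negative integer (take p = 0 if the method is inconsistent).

b = (-2/5, 13/11, 12/55)
c = (0, 1/2, -5/12)
Ac = (0, 0, 55/72)
Σ b_i: (-2/5)·1 + 13/11·1 + 12/55·1 = 1 ✓
b·c: 13/11·1/2 + 12/55·(-5/12) = 1/2 ✓
b·c²: 13/11·1/4 + 12/55·25/144 = 1/3 ✓
b·Ac: 12/55·55/72 = 1/6 ✓; 3 stages ⇒ order 3.

3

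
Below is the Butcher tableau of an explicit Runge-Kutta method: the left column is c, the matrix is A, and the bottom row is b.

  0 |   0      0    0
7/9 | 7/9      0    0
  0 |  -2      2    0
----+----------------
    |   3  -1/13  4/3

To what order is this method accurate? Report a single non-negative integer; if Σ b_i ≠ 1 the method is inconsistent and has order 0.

0

b = (3, -1/13, 4/3)
c = (0, 7/9, 0)
Ac = (0, 0, 14/9)
Σ b_i: 3·1 + (-1/13)·1 + 4/3·1 = 166/39 ≠ 1 ⇒ order 0.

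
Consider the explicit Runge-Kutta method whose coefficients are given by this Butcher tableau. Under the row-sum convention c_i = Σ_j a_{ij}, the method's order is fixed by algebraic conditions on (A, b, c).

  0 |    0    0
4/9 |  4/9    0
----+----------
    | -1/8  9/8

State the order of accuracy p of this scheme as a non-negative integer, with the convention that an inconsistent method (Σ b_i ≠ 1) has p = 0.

b = (-1/8, 9/8)
c = (0, 4/9)
Σ b_i: (-1/8)·1 + 9/8·1 = 1 ✓
b·c: 9/8·4/9 = 1/2 ✓; 2 stages ⇒ order 2.

2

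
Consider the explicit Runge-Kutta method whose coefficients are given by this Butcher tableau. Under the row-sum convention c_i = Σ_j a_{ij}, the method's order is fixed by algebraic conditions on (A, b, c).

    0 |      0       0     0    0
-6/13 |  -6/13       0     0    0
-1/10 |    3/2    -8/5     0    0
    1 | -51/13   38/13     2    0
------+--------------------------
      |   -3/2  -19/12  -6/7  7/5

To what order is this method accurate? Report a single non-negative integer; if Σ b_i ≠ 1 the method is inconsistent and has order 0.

b = (-3/2, -19/12, -6/7, 7/5)
c = (0, -6/13, -1/10, 1)
Ac = (0, 0, 48/65, -1309/845)
Σ b_i: (-3/2)·1 + (-19/12)·1 + (-6/7)·1 + 7/5·1 = -1067/420 ≠ 1 ⇒ order 0.

0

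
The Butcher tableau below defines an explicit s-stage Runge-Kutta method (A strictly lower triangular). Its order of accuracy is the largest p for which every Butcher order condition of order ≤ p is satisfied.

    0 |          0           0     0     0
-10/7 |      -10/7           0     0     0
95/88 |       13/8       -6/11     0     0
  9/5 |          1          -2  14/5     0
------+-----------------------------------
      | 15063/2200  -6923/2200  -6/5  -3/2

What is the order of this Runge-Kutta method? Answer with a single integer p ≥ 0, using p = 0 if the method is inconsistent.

2

b = (15063/2200, -6923/2200, -6/5, -3/2)
c = (0, -10/7, 95/88, 9/5)
Ac = (0, 0, 60/77, 1811/308)
Σ b_i: 15063/2200·1 + (-6923/2200)·1 + (-6/5)·1 + (-3/2)·1 = 1 ✓
b·c: (-6923/2200)·(-10/7) + (-6/5)·95/88 + (-3/2)·9/5 = 1/2 ✓
b·c²: (-6923/2200)·100/49 + (-6/5)·9025/7744 + (-3/2)·81/25 = -8592361/677600 ≠ 1/3 ⇒ order 2.
b·Ac: (-6/5)·60/77 + (-3/2)·1811/308 = -6009/616 ≠ 1/6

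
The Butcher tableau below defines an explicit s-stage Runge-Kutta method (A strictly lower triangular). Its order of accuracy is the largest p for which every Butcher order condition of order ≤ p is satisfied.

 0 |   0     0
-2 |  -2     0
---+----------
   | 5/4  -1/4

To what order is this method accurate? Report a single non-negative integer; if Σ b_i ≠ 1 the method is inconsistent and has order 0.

b = (5/4, -1/4)
c = (0, -2)
Σ b_i: 5/4·1 + (-1/4)·1 = 1 ✓
b·c: (-1/4)·(-2) = 1/2 ✓; 2 stages ⇒ order 2.

2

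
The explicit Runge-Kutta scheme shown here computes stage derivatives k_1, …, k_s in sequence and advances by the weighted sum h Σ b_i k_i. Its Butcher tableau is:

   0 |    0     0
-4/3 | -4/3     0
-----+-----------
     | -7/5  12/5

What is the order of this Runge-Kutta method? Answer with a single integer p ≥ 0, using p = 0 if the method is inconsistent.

1

b = (-7/5, 12/5)
c = (0, -4/3)
Σ b_i: (-7/5)·1 + 12/5·1 = 1 ✓
b·c: 12/5·(-4/3) = -16/5 ≠ 1/2 ⇒ order 1.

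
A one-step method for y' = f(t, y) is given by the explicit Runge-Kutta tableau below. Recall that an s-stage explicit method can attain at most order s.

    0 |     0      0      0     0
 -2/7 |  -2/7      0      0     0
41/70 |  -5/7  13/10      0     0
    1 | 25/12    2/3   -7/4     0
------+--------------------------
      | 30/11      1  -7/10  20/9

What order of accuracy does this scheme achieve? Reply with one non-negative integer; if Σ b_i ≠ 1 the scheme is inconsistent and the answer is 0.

0

b = (30/11, 1, -7/10, 20/9)
c = (0, -2/7, 41/70, 1)
Ac = (0, 0, -13/35, -1021/840)
Σ b_i: 30/11·1 + 1·1 + (-7/10)·1 + 20/9·1 = 5197/990 ≠ 1 ⇒ order 0.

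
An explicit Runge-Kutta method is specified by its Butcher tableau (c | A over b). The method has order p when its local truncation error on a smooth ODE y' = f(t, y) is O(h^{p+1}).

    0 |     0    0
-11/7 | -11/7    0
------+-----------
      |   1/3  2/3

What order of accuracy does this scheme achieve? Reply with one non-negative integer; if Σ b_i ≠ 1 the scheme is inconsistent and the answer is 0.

1

b = (1/3, 2/3)
c = (0, -11/7)
Σ b_i: 1/3·1 + 2/3·1 = 1 ✓
b·c: 2/3·(-11/7) = -22/21 ≠ 1/2 ⇒ order 1.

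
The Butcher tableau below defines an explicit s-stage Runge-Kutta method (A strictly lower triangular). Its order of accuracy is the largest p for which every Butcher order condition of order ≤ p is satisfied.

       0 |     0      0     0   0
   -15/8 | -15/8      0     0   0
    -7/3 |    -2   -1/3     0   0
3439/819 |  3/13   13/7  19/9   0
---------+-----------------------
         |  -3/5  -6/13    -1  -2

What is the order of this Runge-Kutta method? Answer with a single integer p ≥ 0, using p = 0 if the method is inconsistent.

b = (-3/5, -6/13, -1, -2)
c = (0, -15/8, -7/3, 3439/819)
Ac = (0, 0, 5/8, -12713/1512)
Σ b_i: (-3/5)·1 + (-6/13)·1 + (-1)·1 + (-2)·1 = -264/65 ≠ 1 ⇒ order 0.

0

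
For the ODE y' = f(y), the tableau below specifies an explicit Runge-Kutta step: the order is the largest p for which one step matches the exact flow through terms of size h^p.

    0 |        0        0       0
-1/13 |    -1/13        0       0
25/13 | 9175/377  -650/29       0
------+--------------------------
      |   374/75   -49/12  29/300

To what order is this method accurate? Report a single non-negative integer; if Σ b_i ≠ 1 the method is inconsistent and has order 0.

3

b = (374/75, -49/12, 29/300)
c = (0, -1/13, 25/13)
Ac = (0, 0, 50/29)
Σ b_i: 374/75·1 + (-49/12)·1 + 29/300·1 = 1 ✓
b·c: (-49/12)·(-1/13) + 29/300·25/13 = 1/2 ✓
b·c²: (-49/12)·1/169 + 29/300·625/169 = 1/3 ✓
b·Ac: 29/300·50/29 = 1/6 ✓; 3 stages ⇒ order 3.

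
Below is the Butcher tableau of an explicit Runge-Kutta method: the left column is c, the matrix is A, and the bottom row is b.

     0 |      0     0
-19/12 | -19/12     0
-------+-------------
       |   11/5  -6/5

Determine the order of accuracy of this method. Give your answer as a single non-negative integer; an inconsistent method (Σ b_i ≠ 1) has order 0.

b = (11/5, -6/5)
c = (0, -19/12)
Σ b_i: 11/5·1 + (-6/5)·1 = 1 ✓
b·c: (-6/5)·(-19/12) = 19/10 ≠ 1/2 ⇒ order 1.

1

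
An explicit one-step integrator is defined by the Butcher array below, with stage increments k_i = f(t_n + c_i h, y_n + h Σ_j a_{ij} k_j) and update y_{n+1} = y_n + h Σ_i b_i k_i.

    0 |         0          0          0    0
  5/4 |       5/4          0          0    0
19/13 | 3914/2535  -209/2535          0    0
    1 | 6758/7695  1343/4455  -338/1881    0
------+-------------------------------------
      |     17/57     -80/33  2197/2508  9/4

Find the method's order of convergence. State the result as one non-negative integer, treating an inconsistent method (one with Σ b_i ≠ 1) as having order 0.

b = (17/57, -80/33, 2197/2508, 9/4)
c = (0, 5/4, 19/13, 1)
Ac = (0, 0, -209/2028, 37/324)
Σ b_i: 17/57·1 + (-80/33)·1 + 2197/2508·1 + 9/4·1 = 1 ✓
b·c: (-80/33)·5/4 + 2197/2508·19/13 + 9/4·1 = 1/2 ✓
b·c²: (-80/33)·25/16 + 2197/2508·361/169 + 9/4·1 = 1/3 ✓
b·Ac: 2197/2508·(-209/2028) + 9/4·37/324 = 1/6 ✓
b·c³: (-80/33)·125/64 + 2197/2508·6859/2197 + 9/4·1 = 1/4 ✓
b·(c∘Ac): 2197/2508·(-3971/26364) + 9/4·37/324 = 1/8 ✓
b·Ac²: 2197/2508·(-1045/8112) + 9/4·113/1296 = 1/12 ✓
b·A²c: 9/4·1/54 = 1/24 ✓; 4 stages ⇒ order 4.

4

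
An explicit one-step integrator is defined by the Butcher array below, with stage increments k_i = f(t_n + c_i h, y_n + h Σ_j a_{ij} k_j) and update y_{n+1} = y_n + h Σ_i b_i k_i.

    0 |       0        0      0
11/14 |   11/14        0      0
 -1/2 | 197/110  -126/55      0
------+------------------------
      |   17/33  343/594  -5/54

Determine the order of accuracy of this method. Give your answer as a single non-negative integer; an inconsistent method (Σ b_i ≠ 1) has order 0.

b = (17/33, 343/594, -5/54)
c = (0, 11/14, -1/2)
Ac = (0, 0, -9/5)
Σ b_i: 17/33·1 + 343/594·1 + (-5/54)·1 = 1 ✓
b·c: 343/594·11/14 + (-5/54)·(-1/2) = 1/2 ✓
b·c²: 343/594·121/196 + (-5/54)·1/4 = 1/3 ✓
b·Ac: (-5/54)·(-9/5) = 1/6 ✓; 3 stages ⇒ order 3.

3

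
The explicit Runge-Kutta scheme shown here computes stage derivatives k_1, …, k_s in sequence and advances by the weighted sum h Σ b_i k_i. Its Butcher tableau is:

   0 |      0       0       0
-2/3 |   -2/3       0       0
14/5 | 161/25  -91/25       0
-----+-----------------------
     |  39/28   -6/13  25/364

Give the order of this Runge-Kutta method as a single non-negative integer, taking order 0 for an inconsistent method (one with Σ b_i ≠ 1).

3

b = (39/28, -6/13, 25/364)
c = (0, -2/3, 14/5)
Ac = (0, 0, 182/75)
Σ b_i: 39/28·1 + (-6/13)·1 + 25/364·1 = 1 ✓
b·c: (-6/13)·(-2/3) + 25/364·14/5 = 1/2 ✓
b·c²: (-6/13)·4/9 + 25/364·196/25 = 1/3 ✓
b·Ac: 25/364·182/75 = 1/6 ✓; 3 stages ⇒ order 3.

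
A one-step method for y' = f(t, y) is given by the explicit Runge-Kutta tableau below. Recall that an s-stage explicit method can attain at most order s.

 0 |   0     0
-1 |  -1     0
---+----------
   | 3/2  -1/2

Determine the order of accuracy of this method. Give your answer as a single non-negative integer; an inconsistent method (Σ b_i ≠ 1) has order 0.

b = (3/2, -1/2)
c = (0, -1)
Σ b_i: 3/2·1 + (-1/2)·1 = 1 ✓
b·c: (-1/2)·(-1) = 1/2 ✓; 2 stages ⇒ order 2.

2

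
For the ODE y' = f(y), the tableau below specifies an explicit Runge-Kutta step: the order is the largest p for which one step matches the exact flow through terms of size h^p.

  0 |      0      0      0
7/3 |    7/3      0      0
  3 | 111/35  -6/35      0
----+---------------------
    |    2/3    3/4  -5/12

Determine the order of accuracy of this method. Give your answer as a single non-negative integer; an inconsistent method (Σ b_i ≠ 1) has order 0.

3

b = (2/3, 3/4, -5/12)
c = (0, 7/3, 3)
Ac = (0, 0, -2/5)
Σ b_i: 2/3·1 + 3/4·1 + (-5/12)·1 = 1 ✓
b·c: 3/4·7/3 + (-5/12)·3 = 1/2 ✓
b·c²: 3/4·49/9 + (-5/12)·9 = 1/3 ✓
b·Ac: (-5/12)·(-2/5) = 1/6 ✓; 3 stages ⇒ order 3.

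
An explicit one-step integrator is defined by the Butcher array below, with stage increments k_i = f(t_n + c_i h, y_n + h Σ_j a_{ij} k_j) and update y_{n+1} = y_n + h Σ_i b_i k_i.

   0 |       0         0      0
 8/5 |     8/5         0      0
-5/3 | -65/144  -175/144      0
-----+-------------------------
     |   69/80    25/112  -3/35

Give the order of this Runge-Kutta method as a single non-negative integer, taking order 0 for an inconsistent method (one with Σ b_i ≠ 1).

b = (69/80, 25/112, -3/35)
c = (0, 8/5, -5/3)
Ac = (0, 0, -35/18)
Σ b_i: 69/80·1 + 25/112·1 + (-3/35)·1 = 1 ✓
b·c: 25/112·8/5 + (-3/35)·(-5/3) = 1/2 ✓
b·c²: 25/112·64/25 + (-3/35)·25/9 = 1/3 ✓
b·Ac: (-3/35)·(-35/18) = 1/6 ✓; 3 stages ⇒ order 3.

3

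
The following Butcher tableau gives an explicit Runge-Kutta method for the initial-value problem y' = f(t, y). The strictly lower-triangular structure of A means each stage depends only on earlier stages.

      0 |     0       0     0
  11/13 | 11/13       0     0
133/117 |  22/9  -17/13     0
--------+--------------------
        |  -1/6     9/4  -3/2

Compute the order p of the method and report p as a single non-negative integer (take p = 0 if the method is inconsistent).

b = (-1/6, 9/4, -3/2)
c = (0, 11/13, 133/117)
Ac = (0, 0, -187/169)
Σ b_i: (-1/6)·1 + 9/4·1 + (-3/2)·1 = 7/12 ≠ 1 ⇒ order 0.

0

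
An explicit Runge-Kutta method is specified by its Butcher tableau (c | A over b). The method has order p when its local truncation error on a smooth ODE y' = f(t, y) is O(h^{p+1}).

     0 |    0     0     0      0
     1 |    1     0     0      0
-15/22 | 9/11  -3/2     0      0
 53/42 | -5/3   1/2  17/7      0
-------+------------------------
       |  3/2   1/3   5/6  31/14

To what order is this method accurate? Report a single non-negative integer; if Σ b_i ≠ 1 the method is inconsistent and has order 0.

0

b = (3/2, 1/3, 5/6, 31/14)
c = (0, 1, -15/22, 53/42)
Ac = (0, 0, -3/2, -89/77)
Σ b_i: 3/2·1 + 1/3·1 + 5/6·1 + 31/14·1 = 205/42 ≠ 1 ⇒ order 0.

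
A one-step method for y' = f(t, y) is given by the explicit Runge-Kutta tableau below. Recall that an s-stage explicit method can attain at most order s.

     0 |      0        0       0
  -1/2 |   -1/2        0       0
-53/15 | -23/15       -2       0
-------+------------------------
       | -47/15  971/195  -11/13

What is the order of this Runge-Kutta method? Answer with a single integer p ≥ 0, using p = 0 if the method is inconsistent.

2

b = (-47/15, 971/195, -11/13)
c = (0, -1/2, -53/15)
Ac = (0, 0, 1)
Σ b_i: (-47/15)·1 + 971/195·1 + (-11/13)·1 = 1 ✓
b·c: 971/195·(-1/2) + (-11/13)·(-53/15) = 1/2 ✓
b·c²: 971/195·1/4 + (-11/13)·2809/225 = -8387/900 ≠ 1/3 ⇒ order 2.
b·Ac: (-11/13)·1 = -11/13 ≠ 1/6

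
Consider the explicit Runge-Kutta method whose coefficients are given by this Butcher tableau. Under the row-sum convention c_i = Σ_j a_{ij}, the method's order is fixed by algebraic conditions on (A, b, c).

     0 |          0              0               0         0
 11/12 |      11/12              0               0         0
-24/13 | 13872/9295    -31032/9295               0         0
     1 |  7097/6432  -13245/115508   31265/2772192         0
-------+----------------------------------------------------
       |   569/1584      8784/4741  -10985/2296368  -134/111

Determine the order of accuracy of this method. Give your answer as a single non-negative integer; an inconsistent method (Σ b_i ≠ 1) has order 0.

b = (569/1584, 8784/4741, -10985/2296368, -134/111)
c = (0, 11/12, -24/13, 1)
Ac = (0, 0, -2586/845, -135/1072)
Σ b_i: 569/1584·1 + 8784/4741·1 + (-10985/2296368)·1 + (-134/111)·1 = 1 ✓
b·c: 8784/4741·11/12 + (-10985/2296368)·(-24/13) + (-134/111)·1 = 1/2 ✓
b·c²: 8784/4741·121/144 + (-10985/2296368)·576/169 + (-134/111)·1 = 1/3 ✓
b·Ac: (-10985/2296368)·(-2586/845) + (-134/111)·(-135/1072) = 1/6 ✓
b·c³: 8784/4741·1331/1728 + (-10985/2296368)·(-13824/2197) + (-134/111)·1 = 1/4 ✓
b·(c∘Ac): (-10985/2296368)·62064/10985 + (-134/111)·(-135/1072) = 1/8 ✓
b·Ac²: (-10985/2296368)·(-4741/1690) + (-134/111)·(-745/12864) = 1/12 ✓
b·A²c: (-134/111)·(-37/1072) = 1/24 ✓; 4 stages ⇒ order 4.

4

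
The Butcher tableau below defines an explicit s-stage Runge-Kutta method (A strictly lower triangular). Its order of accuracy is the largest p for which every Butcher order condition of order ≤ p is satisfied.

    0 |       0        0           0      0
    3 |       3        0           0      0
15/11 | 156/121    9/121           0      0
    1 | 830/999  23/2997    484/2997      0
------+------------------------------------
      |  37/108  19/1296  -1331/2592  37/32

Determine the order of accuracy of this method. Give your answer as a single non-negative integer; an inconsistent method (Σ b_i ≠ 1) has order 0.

b = (37/108, 19/1296, -1331/2592, 37/32)
c = (0, 3, 15/11, 1)
Ac = (0, 0, 27/121, 9/37)
Σ b_i: 37/108·1 + 19/1296·1 + (-1331/2592)·1 + 37/32·1 = 1 ✓
b·c: 19/1296·3 + (-1331/2592)·15/11 + 37/32·1 = 1/2 ✓
b·c²: 19/1296·9 + (-1331/2592)·225/121 + 37/32·1 = 1/3 ✓
b·Ac: (-1331/2592)·27/121 + 37/32·9/37 = 1/6 ✓
b·c³: 19/1296·27 + (-1331/2592)·3375/1331 + 37/32·1 = 1/4 ✓
b·(c∘Ac): (-1331/2592)·405/1331 + 37/32·9/37 = 1/8 ✓
b·Ac²: (-1331/2592)·81/121 + 37/32·41/111 = 1/12 ✓
b·A²c: 37/32·4/111 = 1/24 ✓; 4 stages ⇒ order 4.

4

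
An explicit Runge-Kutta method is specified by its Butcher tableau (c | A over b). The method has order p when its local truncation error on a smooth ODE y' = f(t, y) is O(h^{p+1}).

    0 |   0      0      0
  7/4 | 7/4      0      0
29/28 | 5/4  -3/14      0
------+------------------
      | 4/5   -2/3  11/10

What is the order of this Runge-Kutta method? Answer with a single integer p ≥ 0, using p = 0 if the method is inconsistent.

b = (4/5, -2/3, 11/10)
c = (0, 7/4, 29/28)
Ac = (0, 0, -3/8)
Σ b_i: 4/5·1 + (-2/3)·1 + 11/10·1 = 37/30 ≠ 1 ⇒ order 0.

0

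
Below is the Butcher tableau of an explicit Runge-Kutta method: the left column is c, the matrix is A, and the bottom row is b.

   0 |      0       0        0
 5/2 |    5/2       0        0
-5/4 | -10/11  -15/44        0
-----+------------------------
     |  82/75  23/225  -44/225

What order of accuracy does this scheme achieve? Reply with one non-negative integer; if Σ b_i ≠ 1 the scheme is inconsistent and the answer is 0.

b = (82/75, 23/225, -44/225)
c = (0, 5/2, -5/4)
Ac = (0, 0, -75/88)
Σ b_i: 82/75·1 + 23/225·1 + (-44/225)·1 = 1 ✓
b·c: 23/225·5/2 + (-44/225)·(-5/4) = 1/2 ✓
b·c²: 23/225·25/4 + (-44/225)·25/16 = 1/3 ✓
b·Ac: (-44/225)·(-75/88) = 1/6 ✓; 3 stages ⇒ order 3.

3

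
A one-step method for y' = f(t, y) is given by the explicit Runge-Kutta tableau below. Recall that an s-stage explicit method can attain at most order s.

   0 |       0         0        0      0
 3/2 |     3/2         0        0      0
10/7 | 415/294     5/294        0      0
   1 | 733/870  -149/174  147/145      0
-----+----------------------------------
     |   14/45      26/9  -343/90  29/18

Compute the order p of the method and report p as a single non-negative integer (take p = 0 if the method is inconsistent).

4

b = (14/45, 26/9, -343/90, 29/18)
c = (0, 3/2, 10/7, 1)
Ac = (0, 0, 5/196, 19/116)
Σ b_i: 14/45·1 + 26/9·1 + (-343/90)·1 + 29/18·1 = 1 ✓
b·c: 26/9·3/2 + (-343/90)·10/7 + 29/18·1 = 1/2 ✓
b·c²: 26/9·9/4 + (-343/90)·100/49 + 29/18·1 = 1/3 ✓
b·Ac: (-343/90)·5/196 + 29/18·19/116 = 1/6 ✓
b·c³: 26/9·27/8 + (-343/90)·1000/343 + 29/18·1 = 1/4 ✓
b·(c∘Ac): (-343/90)·25/686 + 29/18·19/116 = 1/8 ✓
b·Ac²: (-343/90)·15/392 + 29/18·33/232 = 1/12 ✓
b·A²c: 29/18·3/116 = 1/24 ✓; 4 stages ⇒ order 4.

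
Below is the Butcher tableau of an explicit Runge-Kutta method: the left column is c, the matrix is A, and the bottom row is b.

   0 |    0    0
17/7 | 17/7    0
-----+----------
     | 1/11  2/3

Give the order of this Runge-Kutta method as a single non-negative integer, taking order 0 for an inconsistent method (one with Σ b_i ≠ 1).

0

b = (1/11, 2/3)
c = (0, 17/7)
Σ b_i: 1/11·1 + 2/3·1 = 25/33 ≠ 1 ⇒ order 0.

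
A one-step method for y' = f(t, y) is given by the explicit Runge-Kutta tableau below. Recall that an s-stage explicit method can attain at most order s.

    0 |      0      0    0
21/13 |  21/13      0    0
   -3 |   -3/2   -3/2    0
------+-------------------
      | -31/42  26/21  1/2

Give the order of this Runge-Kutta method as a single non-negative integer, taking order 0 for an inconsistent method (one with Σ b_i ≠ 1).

b = (-31/42, 26/21, 1/2)
c = (0, 21/13, -3)
Ac = (0, 0, -63/26)
Σ b_i: (-31/42)·1 + 26/21·1 + 1/2·1 = 1 ✓
b·c: 26/21·21/13 + 1/2·(-3) = 1/2 ✓
b·c²: 26/21·441/169 + 1/2·9 = 201/26 ≠ 1/3 ⇒ order 2.
b·Ac: 1/2·(-63/26) = -63/52 ≠ 1/6

2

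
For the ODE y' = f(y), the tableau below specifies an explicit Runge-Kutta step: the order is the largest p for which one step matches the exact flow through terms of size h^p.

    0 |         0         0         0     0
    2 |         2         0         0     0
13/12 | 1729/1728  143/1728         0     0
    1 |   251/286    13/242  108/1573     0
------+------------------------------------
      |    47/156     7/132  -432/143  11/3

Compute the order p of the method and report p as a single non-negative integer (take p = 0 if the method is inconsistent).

4

b = (47/156, 7/132, -432/143, 11/3)
c = (0, 2, 13/12, 1)
Ac = (0, 0, 143/864, 2/11)
Σ b_i: 47/156·1 + 7/132·1 + (-432/143)·1 + 11/3·1 = 1 ✓
b·c: 7/132·2 + (-432/143)·13/12 + 11/3·1 = 1/2 ✓
b·c²: 7/132·4 + (-432/143)·169/144 + 11/3·1 = 1/3 ✓
b·Ac: (-432/143)·143/864 + 11/3·2/11 = 1/6 ✓
b·c³: 7/132·8 + (-432/143)·2197/1728 + 11/3·1 = 1/4 ✓
b·(c∘Ac): (-432/143)·1859/10368 + 11/3·2/11 = 1/8 ✓
b·Ac²: (-432/143)·143/432 + 11/3·13/44 = 1/12 ✓
b·A²c: 11/3·1/88 = 1/24 ✓; 4 stages ⇒ order 4.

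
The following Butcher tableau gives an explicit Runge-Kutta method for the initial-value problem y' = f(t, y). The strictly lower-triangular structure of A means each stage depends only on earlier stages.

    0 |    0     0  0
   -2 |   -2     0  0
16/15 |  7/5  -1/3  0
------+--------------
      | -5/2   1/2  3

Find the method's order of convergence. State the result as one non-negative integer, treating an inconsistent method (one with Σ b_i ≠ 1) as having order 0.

b = (-5/2, 1/2, 3)
c = (0, -2, 16/15)
Ac = (0, 0, 2/3)
Σ b_i: (-5/2)·1 + 1/2·1 + 3·1 = 1 ✓
b·c: 1/2·(-2) + 3·16/15 = 11/5 ≠ 1/2 ⇒ order 1.

1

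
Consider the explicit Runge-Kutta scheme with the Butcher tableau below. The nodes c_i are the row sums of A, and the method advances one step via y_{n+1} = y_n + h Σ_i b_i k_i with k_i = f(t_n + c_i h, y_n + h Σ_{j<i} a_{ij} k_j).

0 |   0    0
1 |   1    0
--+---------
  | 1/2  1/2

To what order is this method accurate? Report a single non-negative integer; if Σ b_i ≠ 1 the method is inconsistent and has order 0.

2

b = (1/2, 1/2)
c = (0, 1)
Σ b_i: 1/2·1 + 1/2·1 = 1 ✓
b·c: 1/2·1 = 1/2 ✓; 2 stages ⇒ order 2.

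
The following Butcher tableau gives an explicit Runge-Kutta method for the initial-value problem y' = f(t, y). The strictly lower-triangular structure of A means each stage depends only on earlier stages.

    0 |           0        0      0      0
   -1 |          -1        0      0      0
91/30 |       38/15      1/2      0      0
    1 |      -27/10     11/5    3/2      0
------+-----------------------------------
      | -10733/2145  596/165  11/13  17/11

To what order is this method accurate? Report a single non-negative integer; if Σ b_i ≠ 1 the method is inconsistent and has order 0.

2

b = (-10733/2145, 596/165, 11/13, 17/11)
c = (0, -1, 91/30, 1)
Ac = (0, 0, -1/2, 47/20)
Σ b_i: (-10733/2145)·1 + 596/165·1 + 11/13·1 + 17/11·1 = 1 ✓
b·c: 596/165·(-1) + 11/13·91/30 + 17/11·1 = 1/2 ✓
b·c²: 596/165·1 + 11/13·8281/900 + 17/11·1 = 128137/9900 ≠ 1/3 ⇒ order 2.
b·Ac: 11/13·(-1/2) + 17/11·47/20 = 9177/2860 ≠ 1/6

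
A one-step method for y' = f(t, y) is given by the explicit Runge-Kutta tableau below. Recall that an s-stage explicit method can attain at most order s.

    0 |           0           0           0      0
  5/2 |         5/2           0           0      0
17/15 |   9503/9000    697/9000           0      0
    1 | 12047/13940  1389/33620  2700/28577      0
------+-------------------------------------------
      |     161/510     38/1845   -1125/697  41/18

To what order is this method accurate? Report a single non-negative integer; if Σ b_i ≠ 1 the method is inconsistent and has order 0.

4

b = (161/510, 38/1845, -1125/697, 41/18)
c = (0, 5/2, 17/15, 1)
Ac = (0, 0, 697/3600, 69/328)
Σ b_i: 161/510·1 + 38/1845·1 + (-1125/697)·1 + 41/18·1 = 1 ✓
b·c: 38/1845·5/2 + (-1125/697)·17/15 + 41/18·1 = 1/2 ✓
b·c²: 38/1845·25/4 + (-1125/697)·289/225 + 41/18·1 = 1/3 ✓
b·Ac: (-1125/697)·697/3600 + 41/18·69/328 = 1/6 ✓
b·c³: 38/1845·125/8 + (-1125/697)·4913/3375 + 41/18·1 = 1/4 ✓
b·(c∘Ac): (-1125/697)·11849/54000 + 41/18·69/328 = 1/8 ✓
b·Ac²: (-1125/697)·697/1440 + 41/18·249/656 = 1/12 ✓
b·A²c: 41/18·3/164 = 1/24 ✓; 4 stages ⇒ order 4.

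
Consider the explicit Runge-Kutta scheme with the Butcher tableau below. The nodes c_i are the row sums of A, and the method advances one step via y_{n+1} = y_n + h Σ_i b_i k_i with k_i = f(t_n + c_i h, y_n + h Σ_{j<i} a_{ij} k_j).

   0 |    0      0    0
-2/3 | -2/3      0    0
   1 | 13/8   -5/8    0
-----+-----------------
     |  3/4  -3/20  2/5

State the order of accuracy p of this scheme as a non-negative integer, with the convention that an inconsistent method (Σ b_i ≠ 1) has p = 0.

b = (3/4, -3/20, 2/5)
c = (0, -2/3, 1)
Ac = (0, 0, 5/12)
Σ b_i: 3/4·1 + (-3/20)·1 + 2/5·1 = 1 ✓
b·c: (-3/20)·(-2/3) + 2/5·1 = 1/2 ✓
b·c²: (-3/20)·4/9 + 2/5·1 = 1/3 ✓
b·Ac: 2/5·5/12 = 1/6 ✓; 3 stages ⇒ order 3.

3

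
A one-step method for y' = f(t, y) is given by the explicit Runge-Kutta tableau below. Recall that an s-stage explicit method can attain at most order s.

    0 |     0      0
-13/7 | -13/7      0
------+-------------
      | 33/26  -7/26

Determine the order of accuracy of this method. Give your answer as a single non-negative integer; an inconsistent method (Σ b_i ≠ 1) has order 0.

b = (33/26, -7/26)
c = (0, -13/7)
Σ b_i: 33/26·1 + (-7/26)·1 = 1 ✓
b·c: (-7/26)·(-13/7) = 1/2 ✓; 2 stages ⇒ order 2.

2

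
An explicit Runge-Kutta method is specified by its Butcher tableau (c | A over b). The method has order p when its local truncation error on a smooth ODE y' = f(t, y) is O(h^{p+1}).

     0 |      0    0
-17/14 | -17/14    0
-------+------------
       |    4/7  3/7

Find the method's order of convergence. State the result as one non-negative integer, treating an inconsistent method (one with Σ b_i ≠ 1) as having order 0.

1

b = (4/7, 3/7)
c = (0, -17/14)
Σ b_i: 4/7·1 + 3/7·1 = 1 ✓
b·c: 3/7·(-17/14) = -51/98 ≠ 1/2 ⇒ order 1.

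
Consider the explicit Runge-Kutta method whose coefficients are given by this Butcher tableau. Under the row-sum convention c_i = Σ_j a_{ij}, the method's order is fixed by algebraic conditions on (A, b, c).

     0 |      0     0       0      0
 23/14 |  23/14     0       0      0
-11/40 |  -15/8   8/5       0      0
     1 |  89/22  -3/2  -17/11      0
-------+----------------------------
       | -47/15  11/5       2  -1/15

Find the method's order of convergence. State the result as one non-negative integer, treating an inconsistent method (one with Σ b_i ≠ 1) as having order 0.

1

b = (-47/15, 11/5, 2, -1/15)
c = (0, 23/14, -11/40, 1)
Ac = (0, 0, 92/35, -571/280)
Σ b_i: (-47/15)·1 + 11/5·1 + 2·1 + (-1/15)·1 = 1 ✓
b·c: 11/5·23/14 + 2·(-11/40) + (-1/15)·1 = 1259/420 ≠ 1/2 ⇒ order 1.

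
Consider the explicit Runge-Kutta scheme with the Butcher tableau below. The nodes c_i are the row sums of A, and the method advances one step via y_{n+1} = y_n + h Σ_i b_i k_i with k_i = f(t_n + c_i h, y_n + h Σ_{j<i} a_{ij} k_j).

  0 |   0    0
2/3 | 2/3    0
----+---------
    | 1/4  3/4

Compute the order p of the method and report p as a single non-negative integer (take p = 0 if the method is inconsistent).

2

b = (1/4, 3/4)
c = (0, 2/3)
Σ b_i: 1/4·1 + 3/4·1 = 1 ✓
b·c: 3/4·2/3 = 1/2 ✓; 2 stages ⇒ order 2.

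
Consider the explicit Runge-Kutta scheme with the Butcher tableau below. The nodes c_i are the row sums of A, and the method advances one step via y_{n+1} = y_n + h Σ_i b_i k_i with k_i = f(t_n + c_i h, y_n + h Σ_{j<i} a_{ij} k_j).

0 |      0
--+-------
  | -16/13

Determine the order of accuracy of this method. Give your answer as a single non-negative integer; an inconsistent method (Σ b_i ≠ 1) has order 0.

0

b = (-16/13)
c = (0)
Σ b_i: (-16/13)·1 = -16/13 ≠ 1 ⇒ order 0.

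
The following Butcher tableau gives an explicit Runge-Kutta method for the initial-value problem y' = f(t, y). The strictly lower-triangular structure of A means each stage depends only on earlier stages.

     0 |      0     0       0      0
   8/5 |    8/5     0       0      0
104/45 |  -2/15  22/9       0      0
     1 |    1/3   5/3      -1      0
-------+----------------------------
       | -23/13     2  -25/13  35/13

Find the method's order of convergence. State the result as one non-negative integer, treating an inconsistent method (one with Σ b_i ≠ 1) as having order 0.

b = (-23/13, 2, -25/13, 35/13)
c = (0, 8/5, 104/45, 1)
Ac = (0, 0, 176/45, 16/45)
Σ b_i: (-23/13)·1 + 2·1 + (-25/13)·1 + 35/13·1 = 1 ✓
b·c: 2·8/5 + (-25/13)·104/45 + 35/13·1 = 847/585 ≠ 1/2 ⇒ order 1.

1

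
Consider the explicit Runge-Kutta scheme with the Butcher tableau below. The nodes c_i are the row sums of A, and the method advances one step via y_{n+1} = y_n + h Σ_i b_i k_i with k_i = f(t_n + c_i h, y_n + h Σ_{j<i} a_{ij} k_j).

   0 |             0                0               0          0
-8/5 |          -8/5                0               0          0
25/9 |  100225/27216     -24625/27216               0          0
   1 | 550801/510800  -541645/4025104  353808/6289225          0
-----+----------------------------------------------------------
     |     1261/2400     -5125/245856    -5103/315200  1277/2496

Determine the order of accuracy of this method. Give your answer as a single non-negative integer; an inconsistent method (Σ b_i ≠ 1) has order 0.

4

b = (1261/2400, -5125/245856, -5103/315200, 1277/2496)
c = (0, -8/5, 25/9, 1)
Ac = (0, 0, 4925/3402, 949/2554)
Σ b_i: 1261/2400·1 + (-5125/245856)·1 + (-5103/315200)·1 + 1277/2496·1 = 1 ✓
b·c: (-5125/245856)·(-8/5) + (-5103/315200)·25/9 + 1277/2496·1 = 1/2 ✓
b·c²: (-5125/245856)·64/25 + (-5103/315200)·625/81 + 1277/2496·1 = 1/3 ✓
b·Ac: (-5103/315200)·4925/3402 + 1277/2496·949/2554 = 1/6 ✓
b·c³: (-5125/245856)·(-512/125) + (-5103/315200)·15625/729 + 1277/2496·1 = 1/4 ✓
b·(c∘Ac): (-5103/315200)·123125/30618 + 1277/2496·949/2554 = 1/8 ✓
b·Ac²: (-5103/315200)·(-3940/1701) + 1277/2496·572/6385 = 1/12 ✓
b·A²c: 1277/2496·104/1277 = 1/24 ✓; 4 stages ⇒ order 4.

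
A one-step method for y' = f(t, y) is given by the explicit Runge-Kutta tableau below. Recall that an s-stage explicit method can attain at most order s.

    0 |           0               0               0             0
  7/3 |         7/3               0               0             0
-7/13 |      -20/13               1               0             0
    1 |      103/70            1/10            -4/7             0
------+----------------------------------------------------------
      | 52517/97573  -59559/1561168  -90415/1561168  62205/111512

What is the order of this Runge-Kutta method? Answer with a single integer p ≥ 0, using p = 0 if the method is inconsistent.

b = (52517/97573, -59559/1561168, -90415/1561168, 62205/111512)
c = (0, 7/3, -7/13, 1)
Ac = (0, 0, 7/3, 211/390)
Σ b_i: 52517/97573·1 + (-59559/1561168)·1 + (-90415/1561168)·1 + 62205/111512·1 = 1 ✓
b·c: (-59559/1561168)·7/3 + (-90415/1561168)·(-7/13) + 62205/111512·1 = 1/2 ✓
b·c²: (-59559/1561168)·49/9 + (-90415/1561168)·49/169 + 62205/111512·1 = 1/3 ✓
b·Ac: (-90415/1561168)·7/3 + 62205/111512·211/390 = 1/6 ✓
b·c³: (-59559/1561168)·343/27 + (-90415/1561168)·(-343/2197) + 62205/111512·1 = 268193/3261726 ≠ 1/4 ⇒ order 3.
b·(c∘Ac): (-90415/1561168)·(-49/39) + 62205/111512·211/390 = 62653/167268 ≠ 1/8
b·Ac²: (-90415/1561168)·49/9 + 62205/111512·5761/15210 = -339311/3261726 ≠ 1/12
b·A²c: 62205/111512·(-4/3) = -20735/27878 ≠ 1/24

3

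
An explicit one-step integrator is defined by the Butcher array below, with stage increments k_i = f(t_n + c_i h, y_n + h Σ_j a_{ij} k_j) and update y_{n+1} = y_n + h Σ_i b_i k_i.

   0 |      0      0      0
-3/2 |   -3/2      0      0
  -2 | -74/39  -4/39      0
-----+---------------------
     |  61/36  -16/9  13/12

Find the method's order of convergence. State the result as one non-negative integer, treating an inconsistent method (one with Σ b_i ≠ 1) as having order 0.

3

b = (61/36, -16/9, 13/12)
c = (0, -3/2, -2)
Ac = (0, 0, 2/13)
Σ b_i: 61/36·1 + (-16/9)·1 + 13/12·1 = 1 ✓
b·c: (-16/9)·(-3/2) + 13/12·(-2) = 1/2 ✓
b·c²: (-16/9)·9/4 + 13/12·4 = 1/3 ✓
b·Ac: 13/12·2/13 = 1/6 ✓; 3 stages ⇒ order 3.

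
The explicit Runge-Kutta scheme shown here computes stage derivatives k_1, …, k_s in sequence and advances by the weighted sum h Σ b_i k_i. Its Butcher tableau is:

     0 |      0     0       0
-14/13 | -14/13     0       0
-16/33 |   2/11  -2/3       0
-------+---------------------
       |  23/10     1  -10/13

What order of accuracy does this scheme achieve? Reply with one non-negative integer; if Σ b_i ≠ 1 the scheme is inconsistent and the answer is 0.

b = (23/10, 1, -10/13)
c = (0, -14/13, -16/33)
Ac = (0, 0, 28/39)
Σ b_i: 23/10·1 + 1·1 + (-10/13)·1 = 329/130 ≠ 1 ⇒ order 0.

0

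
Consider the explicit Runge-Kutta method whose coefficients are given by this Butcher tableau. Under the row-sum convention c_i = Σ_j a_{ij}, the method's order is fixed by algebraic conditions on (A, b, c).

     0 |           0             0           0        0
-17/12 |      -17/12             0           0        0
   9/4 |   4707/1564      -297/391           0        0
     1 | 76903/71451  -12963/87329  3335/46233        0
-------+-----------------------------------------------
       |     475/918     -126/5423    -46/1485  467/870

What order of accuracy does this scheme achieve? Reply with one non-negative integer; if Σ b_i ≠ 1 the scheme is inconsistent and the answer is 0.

4

b = (475/918, -126/5423, -46/1485, 467/870)
c = (0, -17/12, 9/4, 1)
Ac = (0, 0, 99/92, 174/467)
Σ b_i: 475/918·1 + (-126/5423)·1 + (-46/1485)·1 + 467/870·1 = 1 ✓
b·c: (-126/5423)·(-17/12) + (-46/1485)·9/4 + 467/870·1 = 1/2 ✓
b·c²: (-126/5423)·289/144 + (-46/1485)·81/16 + 467/870·1 = 1/3 ✓
b·Ac: (-46/1485)·99/92 + 467/870·174/467 = 1/6 ✓
b·c³: (-126/5423)·(-4913/1728) + (-46/1485)·729/64 + 467/870·1 = 1/4 ✓
b·(c∘Ac): (-46/1485)·891/368 + 467/870·174/467 = 1/8 ✓
b·Ac²: (-46/1485)·(-561/368) + 467/870·377/5604 = 1/12 ✓
b·A²c: 467/870·145/1868 = 1/24 ✓; 4 stages ⇒ order 4.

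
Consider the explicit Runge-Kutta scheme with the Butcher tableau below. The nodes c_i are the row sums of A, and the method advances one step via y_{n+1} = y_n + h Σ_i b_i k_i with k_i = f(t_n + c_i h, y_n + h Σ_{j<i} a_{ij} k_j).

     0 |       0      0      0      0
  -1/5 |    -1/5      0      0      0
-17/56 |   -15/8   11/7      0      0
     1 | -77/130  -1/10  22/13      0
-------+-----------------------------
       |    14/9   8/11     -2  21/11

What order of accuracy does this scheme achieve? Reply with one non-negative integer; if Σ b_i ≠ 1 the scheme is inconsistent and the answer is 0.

b = (14/9, 8/11, -2, 21/11)
c = (0, -1/5, -17/56, 1)
Ac = (0, 0, -11/35, -4493/9100)
Σ b_i: 14/9·1 + 8/11·1 + (-2)·1 + 21/11·1 = 217/99 ≠ 1 ⇒ order 0.

0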